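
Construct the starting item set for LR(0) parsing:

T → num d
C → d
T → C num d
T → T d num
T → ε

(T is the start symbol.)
First, augment the grammar with T' → T
I₀ = CLOSURE({ [T' → . T] }):
  [T' → . T] has the dot before T: add [T → . num d], [T → . C num d], [T → . T d num], [T → .]
  [T → . C num d] has the dot before C: add [C → . d]
No further items can be added.

I₀ = { [C → . d], [T → . C num d], [T → . T d num], [T → . num d], [T → .], [T' → . T] }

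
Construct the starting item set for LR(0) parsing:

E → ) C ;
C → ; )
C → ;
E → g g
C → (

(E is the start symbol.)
First, augment the grammar with E' → E
I₀ = CLOSURE({ [E' → . E] }):
  [E' → . E] has the dot before E: add [E → . ) C ;], [E → . g g]
No further items can be added.

I₀ = { [E → . ) C ;], [E → . g g], [E' → . E] }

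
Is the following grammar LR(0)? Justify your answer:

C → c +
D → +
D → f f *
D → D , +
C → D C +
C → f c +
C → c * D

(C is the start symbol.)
No. Shift-reduce conflict between [C → c * D .] and [D → D . , +]

A grammar is LR(0) if no state in the canonical LR(0) collection has:
  - both a shift item (dot before a terminal) and a complete item (shift-reduce conflict), or
  - two or more complete items (reduce-reduce conflict; the accept item [C' → C .] counts as a complete item here).

Augment with C' → C and build the canonical LR(0) collection (I0 = CLOSURE({[C' → . C]}), then GOTO on every symbol after a dot until no new states appear). It has 18 states:
  I0: { [C → . D C +], [C → . c * D], [C → . c +], [C → . f c +], [C' → . C], [D → . +], [D → . D , +], [D → . f f *] }  — shift
  I1: { [D → + .] }  — reduce
  I2: { [C' → C .] }  — accept
  I3: { [C → . D C +], [C → . c * D], [C → . c +], [C → . f c +], [C → D . C +], [D → . +], [D → . D , +], [D → . f f *], [D → D . , +] }  — shift
  I4: { [C → c . * D], [C → c . +] }  — shift
  I5: { [C → f . c +], [D → f . f *] }  — shift
  I6: { [C → f c . +] }  — shift
  I7: { [D → f f . *] }  — shift
  I8: { [D → f f * .] }  — reduce
  I9: { [C → f c + .] }  — reduce
  I10: { [C → c * . D], [D → . +], [D → . D , +], [D → . f f *] }  — shift
  I11: { [C → c + .] }  — reduce
  I12: { [C → c * D .], [D → D . , +] }  — shift, reduce
  I13: { [D → f . f *] }  — shift
  I14: { [D → D , . +] }  — shift
  I15: { [D → D , + .] }  — reduce
  I16: { [C → D C . +] }  — shift
  I17: { [C → D C + .] }  — reduce

Conflict in state I12:
  Shift-reduce conflict between [C → c * D .] and [D → D . , +]
So the grammar is NOT LR(0).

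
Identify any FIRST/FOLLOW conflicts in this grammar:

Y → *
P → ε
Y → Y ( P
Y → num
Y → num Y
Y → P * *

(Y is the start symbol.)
A FIRST/FOLLOW conflict occurs when a non-terminal N has a nullable alternative N → β (β ⇒* ε) and another alternative N → α with FIRST(α) ∩ FOLLOW(N) ≠ ∅: on such a lookahead the parser cannot decide between expanding α and letting N vanish via β.

Nullable non-terminals: P.
P has a nullable alternative but only one production, so nothing to check.

Y has no nullable alternative, so no FIRST/FOLLOW check is needed there.

No FIRST/FOLLOW conflicts found.

Answer: No FIRST/FOLLOW conflicts.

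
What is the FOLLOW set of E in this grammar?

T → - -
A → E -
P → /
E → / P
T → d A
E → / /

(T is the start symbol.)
To compute FOLLOW(E), find every occurrence of E on a right-hand side N → α E β: add FIRST(β) \ {ε}, and if β is empty or nullable also add FOLLOW(N). Iterate to a fixed point.

In A → E -: E is followed by '-', add FIRST('-') \ {ε} = { '-' }

Taking the union: FOLLOW(E) = { '-' }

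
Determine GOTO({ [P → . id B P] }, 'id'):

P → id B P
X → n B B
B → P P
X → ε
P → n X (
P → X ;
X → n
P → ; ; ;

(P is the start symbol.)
GOTO(I, 'id') = CLOSURE({ [A → αX.β] : [A → α.Xβ] ∈ I, X = 'id' })

Items with dot before 'id', with the dot advanced:
  [P → . id B P] → [P → id . B P]
Closure of the advanced items:
  [P → id . B P] has the dot before B: add [B → . P P]
  [B → . P P] has the dot before P: add [P → . id B P], [P → . n X (], [P → . X ;], [P → . ; ; ;]
  [P → . X ;] has the dot before X: add [X → . n B B], [X → .], [X → . n]

GOTO = { [B → . P P], [P → . ; ; ;], [P → . X ;], [P → . id B P], [P → . n X (], [P → id . B P], [X → . n B B], [X → . n], [X → .] }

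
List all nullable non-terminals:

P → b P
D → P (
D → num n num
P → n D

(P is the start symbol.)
None

There are no ε-productions, so no non-terminal can derive ε.
No non-terminals are nullable.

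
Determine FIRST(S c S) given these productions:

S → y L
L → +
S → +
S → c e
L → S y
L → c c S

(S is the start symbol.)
FIRST sets of the non-terminals involved (from the grammar, by fixed-point iteration):
  FIRST(S) = { '+', 'c', 'y' }

To compute FIRST(S c S), process the symbols left to right:
Symbol S is a non-terminal. Add FIRST(S) \ {ε} = { '+', 'c', 'y' }
S is not nullable (ε ∉ FIRST(S)), so stop here.
FIRST(S c S) = { '+', 'c', 'y' }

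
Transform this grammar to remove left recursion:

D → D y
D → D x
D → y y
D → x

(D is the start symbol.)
D → y y D'
D → x D'
D' → y D'
D' → x D'
D' → ε

D is directly left-recursive. The standard transformation for
  A → A α₁ | ... | A α_m | β₁ | ... | β_n
is
  A  → β₁ A' | ... | β_n A'
  A' → α₁ A' | ... | α_m A' | ε

D → y y becomes D → y y D'
D → x becomes D → x D'
D → D y becomes D' → y D'
D → D x becomes D' → x D'
Add D' → ε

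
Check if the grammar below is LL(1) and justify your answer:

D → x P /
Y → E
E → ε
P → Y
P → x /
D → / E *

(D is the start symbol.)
Yes, the grammar is LL(1).

A grammar is LL(1) if for each non-terminal N with multiple productions, the predict sets of those productions are pairwise disjoint, where PREDICT(N → α) = (FIRST(α) \ {ε}) ∪ (FOLLOW(N) if α ⇒* ε).

Relevant sets:
  FIRST(Y) = { ε }
  FOLLOW(P) = { '/' }

For D:
  PREDICT(D → x P '/') = { 'x' }
  PREDICT(D → '/' E '*') = { '/' }
For P:
  PREDICT(P → Y) = { '/' }
  PREDICT(P → x '/') = { 'x' }
Y, E have a single production, so nothing to check there.

All predict sets are disjoint. The grammar IS LL(1).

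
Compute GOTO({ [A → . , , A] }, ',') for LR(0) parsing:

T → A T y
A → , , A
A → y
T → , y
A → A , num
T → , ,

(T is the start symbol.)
GOTO(I, ',') = CLOSURE({ [A → αX.β] : [A → α.Xβ] ∈ I, X = ',' })

Items with dot before ',', with the dot advanced:
  [A → . , , A] → [A → , . , A]
Closure adds nothing (no advanced item has the dot before a non-terminal).

GOTO = { [A → , . , A] }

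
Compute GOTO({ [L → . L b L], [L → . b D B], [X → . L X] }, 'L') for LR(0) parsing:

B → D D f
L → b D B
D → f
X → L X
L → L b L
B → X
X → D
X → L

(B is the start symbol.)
{ [D → . f], [L → . L b L], [L → . b D B], [L → L . b L], [X → . D], [X → . L X], [X → . L], [X → L . X] }

GOTO(I, 'L') = CLOSURE({ [A → αX.β] : [A → α.Xβ] ∈ I, X = 'L' })

Items with dot before 'L', with the dot advanced:
  [L → . L b L] → [L → L . b L]
  [X → . L X] → [X → L . X]
Closure of the advanced items:
  [X → L . X] has the dot before X: add [X → . L X], [X → . D], [X → . L]
  [X → . L X] has the dot before L: add [L → . b D B], [L → . L b L]
  [X → . D] has the dot before D: add [D → . f]

GOTO = { [D → . f], [L → . L b L], [L → . b D B], [L → L . b L], [X → . D], [X → . L X], [X → . L], [X → L . X] }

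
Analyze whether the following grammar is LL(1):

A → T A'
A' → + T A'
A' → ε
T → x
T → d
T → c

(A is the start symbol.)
Yes, the grammar is LL(1).

A grammar is LL(1) if for each non-terminal N with multiple productions, the predict sets of those productions are pairwise disjoint, where PREDICT(N → α) = (FIRST(α) \ {ε}) ∪ (FOLLOW(N) if α ⇒* ε).

Relevant sets:
  FOLLOW(A') = { $ }

For A':
  PREDICT(A' → '+' T A') = { '+' }
  PREDICT(A' → ε) = { $ }
For T:
  PREDICT(T → x) = { 'x' }
  PREDICT(T → d) = { 'd' }
  PREDICT(T → c) = { 'c' }
A has a single production, so nothing to check there.

All predict sets are disjoint. The grammar IS LL(1).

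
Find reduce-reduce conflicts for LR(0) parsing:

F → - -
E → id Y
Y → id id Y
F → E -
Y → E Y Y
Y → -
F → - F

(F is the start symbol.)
A reduce-reduce conflict occurs when an LR(0) state has two complete items [A → α .] and [B → β .] — both call for a reduction, and with no lookahead the parser cannot choose between them.

Augment with F' → F and build the canonical LR(0) collection (I0 = CLOSURE({[F' → . F]}), then GOTO on every symbol after a dot until no new states appear). It has 16 states:
  I0: { [E → . id Y], [F → . - -], [F → . - F], [F → . E -], [F' → . F] }  — shift
  I1: { [E → . id Y], [F → - . -], [F → - . F], [F → . - -], [F → . - F], [F → . E -] }  — shift
  I2: { [F → E . -] }  — shift
  I3: { [F' → F .] }  — accept
  I4: { [E → . id Y], [E → id . Y], [Y → . -], [Y → . E Y Y], [Y → . id id Y] }  — shift
  I5: { [Y → - .] }  — reduce
  I6: { [E → . id Y], [Y → . -], [Y → . E Y Y], [Y → . id id Y], [Y → E . Y Y] }  — shift
  I7: { [E → id Y .] }  — reduce
  I8: { [E → . id Y], [E → id . Y], [Y → . -], [Y → . E Y Y], [Y → . id id Y], [Y → id . id Y] }  — shift
  I9: { [E → . id Y], [E → id . Y], [Y → . -], [Y → . E Y Y], [Y → . id id Y], [Y → id . id Y], [Y → id id . Y] }  — shift
  I10: { [E → id Y .], [Y → id id Y .] }  — 2 reduces
  I11: { [E → . id Y], [Y → . -], [Y → . E Y Y], [Y → . id id Y], [Y → E Y . Y] }  — shift
  I12: { [Y → E Y Y .] }  — reduce
  I13: { [F → E - .] }  — reduce
  I14: { [E → . id Y], [F → - - .], [F → - . -], [F → - . F], [F → . - -], [F → . - F], [F → . E -] }  — shift, reduce
  I15: { [F → - F .] }  — reduce

I10 contains complete items [E → id Y .], [Y → id id Y .] — reduce-reduce conflict.

Answer: Yes — I10: [E → id Y .] vs [Y → id id Y .]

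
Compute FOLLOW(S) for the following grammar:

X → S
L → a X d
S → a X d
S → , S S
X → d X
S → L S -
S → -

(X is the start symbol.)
{ $, ',', '-', 'a', 'd' }

To compute FOLLOW(S), find every occurrence of S on a right-hand side N → α S β: add FIRST(β) \ {ε}, and if β is empty or nullable also add FOLLOW(N). Iterate to a fixed point.

In X → S: S is at the end, add FOLLOW(X)
In S → , S S: S is followed by S, add FIRST(S) \ {ε} = { ',', '-', 'a' }
In S → , S S: S is at the end; this adds FOLLOW(S) to itself — nothing new
In S → L S -: S is followed by '-', add FIRST('-') \ {ε} = { '-' }

The FOLLOW sets referred to above (computed the same way, to a fixed point):
  FOLLOW(X) = { $, 'd' }

Taking the union: FOLLOW(S) = { $, ',', '-', 'a', 'd' }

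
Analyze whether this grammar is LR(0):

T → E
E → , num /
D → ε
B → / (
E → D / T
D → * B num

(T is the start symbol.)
No. Shift-reduce conflict between [D → .] and [D → . * B num]

Augment with T' → T and build the canonical LR(0) collection (I0 = CLOSURE({[T' → . T]}), then GOTO on every symbol after a dot until no new states appear). It has 14 states:
  I0: { [D → . * B num], [D → .], [E → . , num /], [E → . D / T], [T → . E], [T' → . T] }  — shift, reduce
  I1: { [B → . / (], [D → * . B num] }  — shift
  I2: { [E → , . num /] }  — shift
  I3: { [E → D . / T] }  — shift
  I4: { [T → E .] }  — reduce
  I5: { [T' → T .] }  — accept
  I6: { [D → . * B num], [D → .], [E → . , num /], [E → . D / T], [E → D / . T], [T → . E] }  — shift, reduce
  I7: { [E → D / T .] }  — reduce
  I8: { [E → , num . /] }  — shift
  I9: { [E → , num / .] }  — reduce
  I10: { [B → / . (] }  — shift
  I11: { [D → * B . num] }  — shift
  I12: { [D → * B num .] }  — reduce
  I13: { [B → / ( .] }  — reduce

Conflict in state I0:
  Shift-reduce conflict between [D → .] and [D → . * B num]
So the grammar is NOT LR(0).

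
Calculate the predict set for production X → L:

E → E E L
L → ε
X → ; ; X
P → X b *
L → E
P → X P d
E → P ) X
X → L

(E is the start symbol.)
PREDICT(X → L) = (FIRST(RHS) \ {ε}) ∪ (FOLLOW(X) if ε ∈ FIRST(RHS), i.e. RHS ⇒* ε)
FIRST(L) = { ';', 'b', ε }
FIRST(L) = { ';', 'b', ε }
ε ∈ FIRST(L) (the right-hand side is nullable), so add FOLLOW(X) = { $, ';', 'b' }
PREDICT(X → L) = { $, ';', 'b' }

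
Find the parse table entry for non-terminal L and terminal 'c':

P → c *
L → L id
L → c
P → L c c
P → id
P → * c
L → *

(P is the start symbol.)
L → L id, L → c

To find M[L, 'c'], we find productions for L where 'c' is in the predict set (PREDICT(N → α) = (FIRST(α) \ {ε}) ∪ (FOLLOW(N) if α ⇒* ε)).

Relevant sets:
  FIRST(L) = { '*', 'c' }

L → L id: PREDICT = { '*', 'c' }
  'c' is in predict set, so this production goes in M[L, 'c']
L → c: PREDICT = { 'c' }
  'c' is in predict set, so this production goes in M[L, 'c']
L → *: PREDICT = { '*' }

M[L, 'c'] = L → L id, L → c  (a multiply-defined cell — the grammar is not LL(1))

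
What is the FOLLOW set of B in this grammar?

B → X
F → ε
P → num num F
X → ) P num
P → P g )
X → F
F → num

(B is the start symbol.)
{ $ }

To compute FOLLOW(B), find every occurrence of B on a right-hand side N → α B β: add FIRST(β) \ {ε}, and if β is empty or nullable also add FOLLOW(N). Iterate to a fixed point.

B is the start symbol, so $ ∈ FOLLOW(B).
B does not occur on any right-hand side.

Taking the union: FOLLOW(B) = { $ }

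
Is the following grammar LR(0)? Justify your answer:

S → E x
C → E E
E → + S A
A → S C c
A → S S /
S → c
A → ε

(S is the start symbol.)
Augment with S' → S and build the canonical LR(0) collection (I0 = CLOSURE({[S' → . S]}), then GOTO on every symbol after a dot until no new states appear). It has 15 states:
  I0: { [E → . + S A], [S → . E x], [S → . c], [S' → . S] }  — shift
  I1: { [E → + . S A], [E → . + S A], [S → . E x], [S → . c] }  — shift
  I2: { [S → E . x] }  — shift
  I3: { [S' → S .] }  — accept
  I4: { [S → c .] }  — reduce
  I5: { [S → E x .] }  — reduce
  I6: { [A → . S C c], [A → . S S /], [A → .], [E → + S . A], [E → . + S A], [S → . E x], [S → . c] }  — shift, reduce
  I7: { [E → + S A .] }  — reduce
  I8: { [A → S . C c], [A → S . S /], [C → . E E], [E → . + S A], [S → . E x], [S → . c] }  — shift
  I9: { [A → S C . c] }  — shift
  I10: { [C → E . E], [E → . + S A], [S → E . x] }  — shift
  I11: { [A → S S . /] }  — shift
  I12: { [A → S S / .] }  — reduce
  I13: { [C → E E .] }  — reduce
  I14: { [A → S C c .] }  — reduce

Conflict in state I6:
  Shift-reduce conflict between [A → .] and [E → . + S A]
So the grammar is NOT LR(0).

Answer: No. Shift-reduce conflict between [A → .] and [E → . + S A]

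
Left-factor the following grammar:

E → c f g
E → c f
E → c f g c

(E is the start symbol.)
E → c f E'
E' → g E''
E'' → ε
E'' → c
E' → ε

Left-factoring transforms A → αβ₁ | αβ₂ into A → αA' and A' → β₁ | β₂
(α is the longest common prefix among the alternatives). Repeat until
no nonterminal has two alternatives with a common prefix.

Round 1: E has alternatives sharing prefix 'c f'. Introduce E': E → c f E'
  Add: E' → g
  Add: E' → ε
  Add: E' → g c

Round 2: E' has alternatives sharing prefix 'g'. Introduce E'': E' → g E''
  Add: E'' → ε
  Add: E'' → c

No remaining common prefixes — done.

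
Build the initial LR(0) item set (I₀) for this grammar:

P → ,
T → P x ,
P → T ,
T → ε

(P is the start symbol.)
First, augment the grammar with P' → P
I₀ = CLOSURE({ [P' → . P] }):
  [P' → . P] has the dot before P: add [P → . ,], [P → . T ,]
  [P → . T ,] has the dot before T: add [T → . P x ,], [T → .]
No further items can be added.

I₀ = { [P → . ,], [P → . T ,], [P' → . P], [T → . P x ,], [T → .] }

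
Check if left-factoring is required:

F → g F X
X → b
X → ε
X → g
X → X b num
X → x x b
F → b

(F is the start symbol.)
Left-factoring is needed when two productions for the same non-terminal
share a common prefix on the right-hand side.

Productions for F:
  F → g F X
  F → b
Productions for X:
  X → b
  X → ε
  X → g
  X → X b num
  X → x x b

No common prefixes found.

Answer: No, left-factoring is not needed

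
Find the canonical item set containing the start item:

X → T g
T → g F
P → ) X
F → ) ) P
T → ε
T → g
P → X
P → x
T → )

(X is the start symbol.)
First, augment the grammar with X' → X
I₀ = CLOSURE({ [X' → . X] }):
  [X' → . X] has the dot before X: add [X → . T g]
  [X → . T g] has the dot before T: add [T → . g F], [T → .], [T → . g], [T → . )]
No further items can be added.

I₀ = { [T → . )], [T → . g F], [T → . g], [T → .], [X → . T g], [X' → . X] }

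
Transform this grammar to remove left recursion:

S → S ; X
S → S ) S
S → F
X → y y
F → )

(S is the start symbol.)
S → F S'
S' → ; X S'
S' → ) S S'
S' → ε
X → y y
F → )

S is directly left-recursive. The standard transformation for
  A → A α₁ | ... | A α_m | β₁ | ... | β_n
is
  A  → β₁ A' | ... | β_n A'
  A' → α₁ A' | ... | α_m A' | ε

S → F becomes S → F S'
S → S ; X becomes S' → ; X S'
S → S ) S becomes S' → ) S S'
Add S' → ε

Productions for other non-terminals are unchanged:
  X → y y
  F → )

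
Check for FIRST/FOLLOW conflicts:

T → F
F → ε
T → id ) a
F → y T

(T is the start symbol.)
No FIRST/FOLLOW conflicts.

Nullable non-terminals: F, T.
FIRST sets used below: FIRST(F) = { 'y', ε }

F: nullable alternative(s) F → ε; FOLLOW(F) = { $ }
  F → ε: FIRST \ {ε} = { } — this is the only nullable alternative, skip
  F → y T: FIRST \ {ε} = { 'y' } — disjoint from FOLLOW(F)

T: nullable alternative(s) T → F; FOLLOW(T) = { $ }
  T → F: FIRST \ {ε} = { 'y' } — this is the only nullable alternative, skip
  T → id ) a: FIRST \ {ε} = { 'id' } — disjoint from FOLLOW(T)

No FIRST/FOLLOW conflicts found.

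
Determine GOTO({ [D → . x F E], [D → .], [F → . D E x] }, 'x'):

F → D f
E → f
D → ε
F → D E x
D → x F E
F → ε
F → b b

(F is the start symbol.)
{ [D → . x F E], [D → .], [D → x . F E], [F → . D E x], [F → . D f], [F → . b b], [F → .] }

GOTO(I, 'x') = CLOSURE({ [A → αX.β] : [A → α.Xβ] ∈ I, X = 'x' })

Items with dot before 'x', with the dot advanced:
  [D → . x F E] → [D → x . F E]
Closure of the advanced items:
  [D → x . F E] has the dot before F: add [F → . D f], [F → . D E x], [F → .], [F → . b b]
  [F → . D f] has the dot before D: add [D → .], [D → . x F E]

GOTO = { [D → . x F E], [D → .], [D → x . F E], [F → . D E x], [F → . D f], [F → . b b], [F → .] }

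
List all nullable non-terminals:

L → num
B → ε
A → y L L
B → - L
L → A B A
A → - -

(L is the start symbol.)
A non-terminal is nullable if it can derive ε (the empty string): either it has an ε-production, or it has a production whose right-hand side consists entirely of nullable non-terminals.

ε-productions: B → ε
So B is immediately nullable.
No further non-terminal can be added: every production for the remaining non-terminals contains a terminal or a non-nullable non-terminal.
Nullable = { 'B' }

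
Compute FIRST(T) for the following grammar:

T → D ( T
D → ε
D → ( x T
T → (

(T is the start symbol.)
{ '(' }

To compute FIRST(T), examine every production with T on the left-hand side, reading each right-hand side left to right until a non-nullable symbol is reached.

FIRST sets of the other non-terminals involved (by the same procedure, iterated to a fixed point):
  FIRST(D) = { '(', ε }

From T → D ( T:
  - D is a non-terminal: add FIRST(D) \ {ε} = { '(' }
    D is nullable, so continue to the next symbol
  - '(' is a terminal: add '(' and stop
From T → (:
  - '(' is a terminal: add '(' and stop

Collecting: FIRST(T) = { '(' }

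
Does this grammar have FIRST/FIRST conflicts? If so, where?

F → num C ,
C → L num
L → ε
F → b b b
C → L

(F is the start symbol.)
A FIRST/FIRST conflict occurs when two productions N → α and N → β for the same non-terminal have FIRST(α) ∩ FIRST(β) ≠ ∅ (with ε ∈ FIRST of a nullable right-hand side, so two nullable alternatives also conflict).

FIRST sets of the non-terminals at (or reachable through a nullable prefix from) the front of some alternative:
  FIRST(L) = { ε }

Productions for F:
  F → num C ,: FIRST = { 'num' }
  F → b b b: FIRST = { 'b' }
Productions for C:
  C → L num: FIRST = { 'num' }
  C → L: FIRST = { ε }
L has only one production, so no FIRST/FIRST conflict is possible there.

All alternatives of each non-terminal have pairwise disjoint FIRST sets.

Answer: No FIRST/FIRST conflicts.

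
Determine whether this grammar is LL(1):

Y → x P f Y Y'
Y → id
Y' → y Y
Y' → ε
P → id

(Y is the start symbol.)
Relevant sets:
  FOLLOW(Y') = { $, 'y' }

For Y:
  PREDICT(Y → x P f Y Y') = { 'x' }
  PREDICT(Y → id) = { 'id' }
For Y':
  PREDICT(Y' → y Y) = { 'y' }
  PREDICT(Y' → ε) = { $, 'y' }
P has a single production, so nothing to check there.

Conflict found: Predict set conflict for Y': { 'y' }
The grammar is NOT LL(1).

Answer: No. Predict set conflict for Y': { 'y' }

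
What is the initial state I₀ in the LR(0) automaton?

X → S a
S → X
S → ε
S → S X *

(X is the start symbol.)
{ [S → . S X *], [S → . X], [S → .], [X → . S a], [X' → . X] }

First, augment the grammar with X' → X
I₀ = CLOSURE({ [X' → . X] }):
  [X' → . X] has the dot before X: add [X → . S a]
  [X → . S a] has the dot before S: add [S → . X], [S → .], [S → . S X *]
No further items can be added.

I₀ = { [S → . S X *], [S → . X], [S → .], [X → . S a], [X' → . X] }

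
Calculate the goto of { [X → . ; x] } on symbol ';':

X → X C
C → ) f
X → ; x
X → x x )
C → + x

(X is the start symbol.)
{ [X → ; . x] }

GOTO(I, ';') = CLOSURE({ [A → αX.β] : [A → α.Xβ] ∈ I, X = ';' })

Items with dot before ';', with the dot advanced:
  [X → . ; x] → [X → ; . x]
Closure adds nothing (no advanced item has the dot before a non-terminal).

GOTO = { [X → ; . x] }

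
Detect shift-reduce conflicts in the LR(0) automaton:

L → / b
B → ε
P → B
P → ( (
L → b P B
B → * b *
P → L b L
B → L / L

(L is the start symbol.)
Yes — I3: [B → .] vs [B → . * b *]; I8: [B → .] vs [B → . * b *]

A shift-reduce conflict occurs when an LR(0) state has both:
  - a complete (reduce) item [A → α .] (dot at the end), and
  - a shift item [B → β . c γ] (dot before a terminal).

Augment with L' → L and build the canonical LR(0) collection (I0 = CLOSURE({[L' → . L]}), then GOTO on every symbol after a dot until no new states appear). It has 19 states:
  I0: { [L → . / b], [L → . b P B], [L' → . L] }  — shift
  I1: { [L → / . b] }  — shift
  I2: { [L' → L .] }  — accept
  I3: { [B → . * b *], [B → . L / L], [B → .], [L → . / b], [L → . b P B], [L → b . P B], [P → . ( (], [P → . B], [P → . L b L] }  — shift, reduce
  I4: { [P → ( . (] }  — shift
  I5: { [B → * . b *] }  — shift
  I6: { [P → B .] }  — reduce
  I7: { [B → L . / L], [P → L . b L] }  — shift
  I8: { [B → . * b *], [B → . L / L], [B → .], [L → . / b], [L → . b P B], [L → b P . B] }  — shift, reduce
  I9: { [L → b P B .] }  — reduce
  I10: { [B → L . / L] }  — shift
  I11: { [B → L / . L], [L → . / b], [L → . b P B] }  — shift
  I12: { [B → L / L .] }  — reduce
  I13: { [L → . / b], [L → . b P B], [P → L b . L] }  — shift
  I14: { [P → L b L .] }  — reduce
  I15: { [B → * b . *] }  — shift
  I16: { [B → * b * .] }  — reduce
  I17: { [P → ( ( .] }  — reduce
  I18: { [L → / b .] }  — reduce

I3 contains reduce item [B → .] and shift items [B → . * b *], [L → . / b], [L → . b P B], [P → . ( (] — shift-reduce conflict.
I8 contains reduce item [B → .] and shift items [B → . * b *], [L → . / b], [L → . b P B] — shift-reduce conflict.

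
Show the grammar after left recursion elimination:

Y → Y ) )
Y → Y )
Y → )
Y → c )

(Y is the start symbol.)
Y is directly left-recursive. The standard transformation for
  A → A α₁ | ... | A α_m | β₁ | ... | β_n
is
  A  → β₁ A' | ... | β_n A'
  A' → α₁ A' | ... | α_m A' | ε

Y → ) becomes Y → ) Y'
Y → c ) becomes Y → c ) Y'
Y → Y ) ) becomes Y' → ) ) Y'
Y → Y ) becomes Y' → ) Y'
Add Y' → ε

Resulting grammar:
Y → ) Y'
Y → c ) Y'
Y' → ) ) Y'
Y' → ) Y'
Y' → ε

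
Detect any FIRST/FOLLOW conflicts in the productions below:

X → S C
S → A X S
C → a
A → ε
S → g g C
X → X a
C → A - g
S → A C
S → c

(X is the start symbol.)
No FIRST/FOLLOW conflicts.

A FIRST/FOLLOW conflict occurs when a non-terminal N has a nullable alternative N → β (β ⇒* ε) and another alternative N → α with FIRST(α) ∩ FOLLOW(N) ≠ ∅: on such a lookahead the parser cannot decide between expanding α and letting N vanish via β.

Nullable non-terminals: A.
A has a nullable alternative but only one production, so nothing to check.

C, S, X have no nullable alternative, so no FIRST/FOLLOW check is needed there.

No FIRST/FOLLOW conflicts found.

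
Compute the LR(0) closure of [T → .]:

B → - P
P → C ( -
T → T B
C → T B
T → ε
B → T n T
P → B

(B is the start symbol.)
{ [T → .] }

To compute CLOSURE, for each item [A → α.Bβ] where B is a non-terminal, add [B → .γ] for all productions B → γ; repeat for the newly added items until nothing changes.

Start with: [T → .]
The dot is at the end, so nothing is added.

CLOSURE = { [T → .] }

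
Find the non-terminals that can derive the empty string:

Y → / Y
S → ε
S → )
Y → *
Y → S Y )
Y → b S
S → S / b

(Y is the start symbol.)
{ 'S' }

A non-terminal is nullable if it can derive ε (the empty string): either it has an ε-production, or it has a production whose right-hand side consists entirely of nullable non-terminals.

ε-productions: S → ε
So S is immediately nullable.
No further non-terminal can be added: every production for the remaining non-terminals contains a terminal or a non-nullable non-terminal.
Nullable = { 'S' }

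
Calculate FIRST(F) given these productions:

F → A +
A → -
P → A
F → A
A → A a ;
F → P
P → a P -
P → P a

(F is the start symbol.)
{ '-', 'a' }

To compute FIRST(F), examine every production with F on the left-hand side, reading each right-hand side left to right until a non-nullable symbol is reached.

FIRST sets of the other non-terminals involved (by the same procedure, iterated to a fixed point):
  FIRST(A) = { '-' }
  FIRST(P) = { '-', 'a' }

From F → A +:
  - A is a non-terminal: add FIRST(A) \ {ε} = { '-' }
    A is not nullable, so stop
From F → A:
  - A is a non-terminal: add FIRST(A) \ {ε} = { '-' }
    A is not nullable, so stop
From F → P:
  - P is a non-terminal: add FIRST(P) \ {ε} = { '-', 'a' }
    P is not nullable, so stop

Collecting: FIRST(F) = { '-', 'a' }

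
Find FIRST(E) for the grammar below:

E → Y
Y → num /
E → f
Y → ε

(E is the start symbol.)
{ 'f', 'num', ε }

To compute FIRST(E), examine every production with E on the left-hand side, reading each right-hand side left to right until a non-nullable symbol is reached.

FIRST sets of the other non-terminals involved (by the same procedure, iterated to a fixed point):
  FIRST(Y) = { 'num', ε }

From E → Y:
  - Y is a non-terminal: add FIRST(Y) \ {ε} = { 'num' }
    Y is nullable and nothing follows, so the whole right-hand side can vanish: ε ∈ FIRST(E)
From E → f:
  - f is a terminal: add 'f' and stop

Collecting: FIRST(E) = { 'f', 'num', ε }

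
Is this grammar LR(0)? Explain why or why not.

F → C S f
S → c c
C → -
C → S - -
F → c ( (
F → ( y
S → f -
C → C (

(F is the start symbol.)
Augment with F' → F and build the canonical LR(0) collection (I0 = CLOSURE({[F' → . F]}), then GOTO on every symbol after a dot until no new states appear). It has 19 states:
  I0: { [C → . -], [C → . C (], [C → . S - -], [F → . ( y], [F → . C S f], [F → . c ( (], [F' → . F], [S → . c c], [S → . f -] }  — shift
  I1: { [F → ( . y] }  — shift
  I2: { [C → - .] }  — reduce
  I3: { [C → C . (], [F → C . S f], [S → . c c], [S → . f -] }  — shift
  I4: { [F' → F .] }  — accept
  I5: { [C → S . - -] }  — shift
  I6: { [F → c . ( (], [S → c . c] }  — shift
  I7: { [S → f . -] }  — shift
  I8: { [S → f - .] }  — reduce
  I9: { [F → c ( . (] }  — shift
  I10: { [S → c c .] }  — reduce
  I11: { [F → c ( ( .] }  — reduce
  I12: { [C → S - . -] }  — shift
  I13: { [C → S - - .] }  — reduce
  I14: { [C → C ( .] }  — reduce
  I15: { [F → C S . f] }  — shift
  I16: { [S → c . c] }  — shift
  I17: { [F → C S f .] }  — reduce
  I18: { [F → ( y .] }  — reduce

Every state is either a pure shift/goto state or contains exactly one complete item and nothing to shift — no conflicts. The grammar is LR(0).

Answer: Yes, the grammar is LR(0)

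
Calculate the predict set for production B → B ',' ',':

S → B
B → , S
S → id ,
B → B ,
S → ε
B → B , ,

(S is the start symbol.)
PREDICT(B → B ',' ',') = (FIRST(RHS) \ {ε}) ∪ (FOLLOW(B) if ε ∈ FIRST(RHS), i.e. RHS ⇒* ε)
FIRST(B) = { ',' }
FIRST(B ',' ',') = { ',' }
ε ∉ FIRST(B ',' ','), so FOLLOW(B) is not added.
PREDICT(B → B ',' ',') = { ',' }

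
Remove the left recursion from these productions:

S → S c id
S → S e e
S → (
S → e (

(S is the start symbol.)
S is directly left-recursive. The standard transformation for
  A → A α₁ | ... | A α_m | β₁ | ... | β_n
is
  A  → β₁ A' | ... | β_n A'
  A' → α₁ A' | ... | α_m A' | ε

S → ( becomes S → ( S'
S → e ( becomes S → e ( S'
S → S c id becomes S' → c id S'
S → S e e becomes S' → e e S'
Add S' → ε

Resulting grammar:
S → ( S'
S → e ( S'
S' → c id S'
S' → e e S'
S' → ε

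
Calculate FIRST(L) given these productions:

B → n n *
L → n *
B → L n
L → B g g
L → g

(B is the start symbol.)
{ 'g', 'n' }

FIRST sets of the other non-terminals involved (by the same procedure, iterated to a fixed point):
  FIRST(B) = { 'g', 'n' }

From L → n *:
  - n is a terminal: add 'n' and stop
From L → B g g:
  - B is a non-terminal: add FIRST(B) \ {ε} = { 'g', 'n' }
    B is not nullable, so stop
From L → g:
  - g is a terminal: add 'g' and stop

Collecting: FIRST(L) = { 'g', 'n' }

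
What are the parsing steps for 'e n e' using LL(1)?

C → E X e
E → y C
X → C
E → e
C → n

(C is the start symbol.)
LL(1) parsing maintains a stack (initially the start symbol over $) and the input. At each step: if the stack top is a terminal, match it against the current input token; if it is a non-terminal N, replace it with the RHS of M[N, lookahead] (the unique production whose predict set contains the lookahead).

Stack is shown with the top on the left.

Stack    Input    Action
------------------------
C $      e n e $  output C → E X e
E X e $  e n e $  output E → e
e X e $  e n e $  match 'e'
X e $    n e $    output X → C
C e $    n e $    output C → n
n e $    n e $    match 'n'
e $      e $      match 'e'
$        $        accept

The string is accepted.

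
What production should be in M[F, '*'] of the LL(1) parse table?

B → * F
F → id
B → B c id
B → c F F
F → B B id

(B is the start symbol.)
To find M[F, '*'], we find productions for F where '*' is in the predict set (PREDICT(N → α) = (FIRST(α) \ {ε}) ∪ (FOLLOW(N) if α ⇒* ε)).

Relevant sets:
  FIRST(B) = { '*', 'c' }

F → id: PREDICT = { 'id' }
F → B B id: PREDICT = { '*', 'c' }
  '*' is in predict set, so this production goes in M[F, '*']

M[F, '*'] = F → B B id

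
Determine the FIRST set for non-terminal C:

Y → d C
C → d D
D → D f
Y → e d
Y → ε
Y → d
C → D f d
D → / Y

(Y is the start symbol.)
FIRST sets of the other non-terminals involved (by the same procedure, iterated to a fixed point):
  FIRST(D) = { '/' }

From C → d D:
  - d is a terminal: add 'd' and stop
From C → D f d:
  - D is a non-terminal: add FIRST(D) \ {ε} = { '/' }
    D is not nullable, so stop

Collecting: FIRST(C) = { '/', 'd' }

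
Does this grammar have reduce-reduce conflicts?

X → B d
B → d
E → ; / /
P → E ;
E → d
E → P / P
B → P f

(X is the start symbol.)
A reduce-reduce conflict occurs when an LR(0) state has two complete items [A → α .] and [B → β .] — both call for a reduction, and with no lookahead the parser cannot choose between them.

Augment with X' → X and build the canonical LR(0) collection (I0 = CLOSURE({[X' → . X]}), then GOTO on every symbol after a dot until no new states appear). It has 15 states:
  I0: { [B → . P f], [B → . d], [E → . ; / /], [E → . P / P], [E → . d], [P → . E ;], [X → . B d], [X' → . X] }  — shift
  I1: { [E → ; . / /] }  — shift
  I2: { [X → B . d] }  — shift
  I3: { [P → E . ;] }  — shift
  I4: { [B → P . f], [E → P . / P] }  — shift
  I5: { [X' → X .] }  — accept
  I6: { [B → d .], [E → d .] }  — 2 reduces
  I7: { [E → . ; / /], [E → . P / P], [E → . d], [E → P / . P], [P → . E ;] }  — shift
  I8: { [B → P f .] }  — reduce
  I9: { [E → P . / P], [E → P / P .] }  — shift, reduce
  I10: { [E → d .] }  — reduce
  I11: { [P → E ; .] }  — reduce
  I12: { [X → B d .] }  — reduce
  I13: { [E → ; / . /] }  — shift
  I14: { [E → ; / / .] }  — reduce

I6 contains complete items [B → d .], [E → d .] — reduce-reduce conflict.

Answer: Yes — I6: [B → d .] vs [E → d .]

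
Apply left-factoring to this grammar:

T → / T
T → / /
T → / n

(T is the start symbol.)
Left-factoring transforms A → αβ₁ | αβ₂ into A → αA' and A' → β₁ | β₂
(α is the longest common prefix among the alternatives). Repeat until
no nonterminal has two alternatives with a common prefix.

Round 1: T has alternatives sharing prefix '/'. Introduce T': T → / T'
  Add: T' → T
  Add: T' → /
  Add: T' → n

No remaining common prefixes — done.

Resulting grammar:
T → / T'
T' → T
T' → /
T' → n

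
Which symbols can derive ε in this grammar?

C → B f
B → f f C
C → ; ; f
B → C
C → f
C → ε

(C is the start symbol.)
ε-productions: C → ε
So C is immediately nullable.
B → C: every symbol on the right is nullable, so B is nullable too.
Every non-terminal is now nullable.
Nullable = { 'B', 'C' }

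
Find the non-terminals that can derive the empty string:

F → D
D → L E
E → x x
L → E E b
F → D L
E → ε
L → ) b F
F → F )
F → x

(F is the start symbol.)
A non-terminal is nullable if it can derive ε (the empty string): either it has an ε-production, or it has a production whose right-hand side consists entirely of nullable non-terminals.

ε-productions: E → ε
So E is immediately nullable.
No further non-terminal can be added: every production for the remaining non-terminals contains a terminal or a non-nullable non-terminal.
Nullable = { 'E' }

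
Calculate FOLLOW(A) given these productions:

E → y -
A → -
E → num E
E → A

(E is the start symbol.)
{ $ }

To compute FOLLOW(A), find every occurrence of A on a right-hand side N → α A β: add FIRST(β) \ {ε}, and if β is empty or nullable also add FOLLOW(N). Iterate to a fixed point.

In E → A: A is at the end, add FOLLOW(E)

The FOLLOW sets referred to above (computed the same way, to a fixed point):
  FOLLOW(E) = { $ }

Taking the union: FOLLOW(A) = { $ }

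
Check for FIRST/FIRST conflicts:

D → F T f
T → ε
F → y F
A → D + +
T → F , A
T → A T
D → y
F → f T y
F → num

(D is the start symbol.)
Yes. D → F T f / D → y on { 'y' }; T → F ',' A / T → A T on { 'f', 'num', 'y' }

A FIRST/FIRST conflict occurs when two productions N → α and N → β for the same non-terminal have FIRST(α) ∩ FIRST(β) ≠ ∅ (with ε ∈ FIRST of a nullable right-hand side, so two nullable alternatives also conflict).

FIRST sets of the non-terminals at (or reachable through a nullable prefix from) the front of some alternative:
  FIRST(F) = { 'f', 'num', 'y' }
  FIRST(A) = { 'f', 'num', 'y' }

Productions for D:
  D → F T f: FIRST = { 'f', 'num', 'y' }
  D → y: FIRST = { 'y' }
Productions for T:
  T → ε: FIRST = { ε }
  T → F , A: FIRST = { 'f', 'num', 'y' }
  T → A T: FIRST = { 'f', 'num', 'y' }
Productions for F:
  F → y F: FIRST = { 'y' }
  F → f T y: FIRST = { 'f' }
  F → num: FIRST = { 'num' }
A has only one production, so no FIRST/FIRST conflict is possible there.

Conflict for D: D → F T f and D → y
  Overlap: { 'y' }
Conflict for T: T → F , A and T → A T
  Overlap: { 'f', 'num', 'y' }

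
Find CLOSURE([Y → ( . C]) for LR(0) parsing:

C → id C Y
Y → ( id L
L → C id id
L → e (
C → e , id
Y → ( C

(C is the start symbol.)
Start with: [Y → ( . C]
  [Y → ( . C] has the dot before C: add [C → . id C Y], [C → . e , id]
No further items can be added.

CLOSURE = { [C → . e , id], [C → . id C Y], [Y → ( . C] }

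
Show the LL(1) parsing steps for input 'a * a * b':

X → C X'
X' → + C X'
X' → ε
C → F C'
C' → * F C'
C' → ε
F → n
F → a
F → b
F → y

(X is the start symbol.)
LL(1) parsing maintains a stack (initially the start symbol over $) and the input. At each step: if the stack top is a terminal, match it against the current input token; if it is a non-terminal N, replace it with the RHS of M[N, lookahead] (the unique production whose predict set contains the lookahead).

Stack is shown with the top on the left.

Stack        Input        Action
--------------------------------
X $          a * a * b $  output X → C X'
C X' $       a * a * b $  output C → F C'
F C' X' $    a * a * b $  output F → a
a C' X' $    a * a * b $  match 'a'
C' X' $      * a * b $    output C' → * F C'
* F C' X' $  * a * b $    match '*'
F C' X' $    a * b $      output F → a
a C' X' $    a * b $      match 'a'
C' X' $      * b $        output C' → * F C'
* F C' X' $  * b $        match '*'
F C' X' $    b $          output F → b
b C' X' $    b $          match 'b'
C' X' $      $            output C' → ε
X' $         $            output X' → ε
$            $            accept

The string is accepted.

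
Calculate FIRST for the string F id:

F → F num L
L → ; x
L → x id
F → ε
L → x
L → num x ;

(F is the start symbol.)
{ 'id', 'num' }

FIRST sets of the non-terminals involved (from the grammar, by fixed-point iteration):
  FIRST(F) = { 'num', ε }

To compute FIRST(F id), process the symbols left to right:
Symbol F is a non-terminal. Add FIRST(F) \ {ε} = { 'num' }
F is nullable (ε ∈ FIRST(F)), continue to the next symbol.
Symbol id is a terminal. Add 'id' and stop.
FIRST(F id) = { 'id', 'num' }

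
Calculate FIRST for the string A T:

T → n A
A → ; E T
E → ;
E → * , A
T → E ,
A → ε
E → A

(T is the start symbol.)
{ '*', ',', ';', 'n' }

FIRST sets of the non-terminals involved (from the grammar, by fixed-point iteration):
  FIRST(A) = { ';', ε }
  FIRST(T) = { '*', ',', ';', 'n' }

To compute FIRST(A T), process the symbols left to right:
Symbol A is a non-terminal. Add FIRST(A) \ {ε} = { ';' }
A is nullable (ε ∈ FIRST(A)), continue to the next symbol.
Symbol T is a non-terminal. Add FIRST(T) \ {ε} = { '*', ',', ';', 'n' }
T is not nullable (ε ∉ FIRST(T)), so stop here.
FIRST(A T) = { '*', ',', ';', 'n' }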